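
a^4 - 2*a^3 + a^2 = a^2*(-I*a + I)*(I*a - I)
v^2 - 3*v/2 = v*(v - 3/2)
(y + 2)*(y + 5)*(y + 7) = y^3 + 14*y^2 + 59*y + 70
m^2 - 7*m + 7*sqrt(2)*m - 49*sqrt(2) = (m - 7)*(m + 7*sqrt(2))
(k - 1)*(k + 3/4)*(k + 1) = k^3 + 3*k^2/4 - k - 3/4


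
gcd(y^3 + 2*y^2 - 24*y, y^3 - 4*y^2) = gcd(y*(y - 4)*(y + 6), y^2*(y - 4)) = y^2 - 4*y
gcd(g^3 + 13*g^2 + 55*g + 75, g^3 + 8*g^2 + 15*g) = g^2 + 8*g + 15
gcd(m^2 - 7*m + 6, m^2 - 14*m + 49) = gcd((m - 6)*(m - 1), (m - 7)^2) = 1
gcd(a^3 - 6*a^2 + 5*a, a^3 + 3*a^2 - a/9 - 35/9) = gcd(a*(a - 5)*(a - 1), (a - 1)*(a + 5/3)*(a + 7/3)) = a - 1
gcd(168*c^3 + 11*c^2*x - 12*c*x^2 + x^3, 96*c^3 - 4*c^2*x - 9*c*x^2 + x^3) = -24*c^2 - 5*c*x + x^2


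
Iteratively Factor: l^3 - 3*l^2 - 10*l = (l + 2)*(l^2 - 5*l) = l*(l + 2)*(l - 5)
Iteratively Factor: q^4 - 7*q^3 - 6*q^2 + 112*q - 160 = (q - 2)*(q^3 - 5*q^2 - 16*q + 80) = (q - 4)*(q - 2)*(q^2 - q - 20) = (q - 5)*(q - 4)*(q - 2)*(q + 4)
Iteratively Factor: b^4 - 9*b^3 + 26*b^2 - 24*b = (b)*(b^3 - 9*b^2 + 26*b - 24) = b*(b - 4)*(b^2 - 5*b + 6) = b*(b - 4)*(b - 3)*(b - 2)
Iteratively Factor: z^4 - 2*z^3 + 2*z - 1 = (z - 1)*(z^3 - z^2 - z + 1) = (z - 1)*(z + 1)*(z^2 - 2*z + 1) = (z - 1)^2*(z + 1)*(z - 1)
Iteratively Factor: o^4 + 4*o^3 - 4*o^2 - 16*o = (o - 2)*(o^3 + 6*o^2 + 8*o) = o*(o - 2)*(o^2 + 6*o + 8) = o*(o - 2)*(o + 2)*(o + 4)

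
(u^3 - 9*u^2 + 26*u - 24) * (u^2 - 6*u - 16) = u^5 - 15*u^4 + 64*u^3 - 36*u^2 - 272*u + 384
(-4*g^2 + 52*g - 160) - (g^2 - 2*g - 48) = -5*g^2 + 54*g - 112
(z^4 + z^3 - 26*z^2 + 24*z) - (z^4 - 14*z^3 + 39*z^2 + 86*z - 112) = 15*z^3 - 65*z^2 - 62*z + 112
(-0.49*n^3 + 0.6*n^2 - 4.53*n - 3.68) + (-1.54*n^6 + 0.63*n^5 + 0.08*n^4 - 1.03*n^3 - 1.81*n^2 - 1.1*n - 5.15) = -1.54*n^6 + 0.63*n^5 + 0.08*n^4 - 1.52*n^3 - 1.21*n^2 - 5.63*n - 8.83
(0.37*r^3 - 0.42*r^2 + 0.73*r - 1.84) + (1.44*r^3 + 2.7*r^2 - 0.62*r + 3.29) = 1.81*r^3 + 2.28*r^2 + 0.11*r + 1.45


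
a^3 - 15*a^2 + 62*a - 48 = (a - 8)*(a - 6)*(a - 1)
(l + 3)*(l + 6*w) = l^2 + 6*l*w + 3*l + 18*w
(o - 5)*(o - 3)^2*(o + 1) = o^4 - 10*o^3 + 28*o^2 - 6*o - 45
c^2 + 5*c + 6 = (c + 2)*(c + 3)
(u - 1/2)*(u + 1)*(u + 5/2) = u^3 + 3*u^2 + 3*u/4 - 5/4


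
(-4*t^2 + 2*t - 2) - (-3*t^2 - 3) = -t^2 + 2*t + 1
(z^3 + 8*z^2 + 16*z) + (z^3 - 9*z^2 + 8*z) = 2*z^3 - z^2 + 24*z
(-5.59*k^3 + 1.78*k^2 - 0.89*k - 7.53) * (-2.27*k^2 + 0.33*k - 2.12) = 12.6893*k^5 - 5.8853*k^4 + 14.4585*k^3 + 13.0258*k^2 - 0.5981*k + 15.9636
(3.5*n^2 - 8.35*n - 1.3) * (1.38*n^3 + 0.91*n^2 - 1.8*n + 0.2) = 4.83*n^5 - 8.338*n^4 - 15.6925*n^3 + 14.547*n^2 + 0.67*n - 0.26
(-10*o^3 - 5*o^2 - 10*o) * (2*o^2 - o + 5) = -20*o^5 - 65*o^3 - 15*o^2 - 50*o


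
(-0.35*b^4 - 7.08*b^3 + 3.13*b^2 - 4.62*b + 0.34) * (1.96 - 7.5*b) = 2.625*b^5 + 52.414*b^4 - 37.3518*b^3 + 40.7848*b^2 - 11.6052*b + 0.6664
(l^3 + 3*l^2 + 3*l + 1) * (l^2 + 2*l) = l^5 + 5*l^4 + 9*l^3 + 7*l^2 + 2*l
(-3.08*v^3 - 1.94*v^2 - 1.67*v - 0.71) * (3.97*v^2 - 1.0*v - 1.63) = -12.2276*v^5 - 4.6218*v^4 + 0.330499999999999*v^3 + 2.0135*v^2 + 3.4321*v + 1.1573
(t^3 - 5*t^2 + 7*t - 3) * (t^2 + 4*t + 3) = t^5 - t^4 - 10*t^3 + 10*t^2 + 9*t - 9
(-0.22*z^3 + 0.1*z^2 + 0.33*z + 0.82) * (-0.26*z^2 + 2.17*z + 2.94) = 0.0572*z^5 - 0.5034*z^4 - 0.5156*z^3 + 0.7969*z^2 + 2.7496*z + 2.4108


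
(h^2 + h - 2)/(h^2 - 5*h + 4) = (h + 2)/(h - 4)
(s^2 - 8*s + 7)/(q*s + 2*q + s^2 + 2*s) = (s^2 - 8*s + 7)/(q*s + 2*q + s^2 + 2*s)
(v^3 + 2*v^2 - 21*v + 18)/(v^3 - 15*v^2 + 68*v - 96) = (v^2 + 5*v - 6)/(v^2 - 12*v + 32)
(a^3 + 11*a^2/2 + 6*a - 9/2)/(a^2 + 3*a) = a + 5/2 - 3/(2*a)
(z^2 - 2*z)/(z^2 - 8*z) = (z - 2)/(z - 8)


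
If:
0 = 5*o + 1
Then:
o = -1/5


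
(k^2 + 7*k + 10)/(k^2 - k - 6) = (k + 5)/(k - 3)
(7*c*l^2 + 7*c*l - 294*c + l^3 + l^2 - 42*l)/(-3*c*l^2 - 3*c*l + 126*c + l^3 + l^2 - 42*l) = (-7*c - l)/(3*c - l)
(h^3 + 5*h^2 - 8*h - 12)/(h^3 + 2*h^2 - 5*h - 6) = (h + 6)/(h + 3)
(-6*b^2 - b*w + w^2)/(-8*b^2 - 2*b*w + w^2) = (-3*b + w)/(-4*b + w)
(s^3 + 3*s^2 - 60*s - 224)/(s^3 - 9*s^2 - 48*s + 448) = (s + 4)/(s - 8)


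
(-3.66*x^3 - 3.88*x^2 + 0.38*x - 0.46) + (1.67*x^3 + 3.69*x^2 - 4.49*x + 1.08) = -1.99*x^3 - 0.19*x^2 - 4.11*x + 0.62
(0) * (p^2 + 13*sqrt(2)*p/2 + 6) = 0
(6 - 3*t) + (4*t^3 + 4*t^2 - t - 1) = 4*t^3 + 4*t^2 - 4*t + 5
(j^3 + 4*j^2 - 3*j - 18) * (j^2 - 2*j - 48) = j^5 + 2*j^4 - 59*j^3 - 204*j^2 + 180*j + 864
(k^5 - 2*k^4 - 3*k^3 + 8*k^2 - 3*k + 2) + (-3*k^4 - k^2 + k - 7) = k^5 - 5*k^4 - 3*k^3 + 7*k^2 - 2*k - 5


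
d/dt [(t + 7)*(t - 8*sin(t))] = t - (t + 7)*(8*cos(t) - 1) - 8*sin(t)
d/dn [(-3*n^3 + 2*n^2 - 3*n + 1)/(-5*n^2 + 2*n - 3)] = (15*n^4 - 12*n^3 + 16*n^2 - 2*n + 7)/(25*n^4 - 20*n^3 + 34*n^2 - 12*n + 9)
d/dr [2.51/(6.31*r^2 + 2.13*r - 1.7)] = (-31.6762*r - 5.3463)/(6.31*r^2 + 2.13*r - 1.7)^2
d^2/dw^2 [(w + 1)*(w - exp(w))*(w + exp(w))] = -4*w*exp(2*w) + 6*w - 8*exp(2*w) + 2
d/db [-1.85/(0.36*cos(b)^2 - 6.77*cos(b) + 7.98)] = (12.5245 - 1.332*cos(b))*sin(b)/(0.36*cos(b)^2 - 6.77*cos(b) + 7.98)^2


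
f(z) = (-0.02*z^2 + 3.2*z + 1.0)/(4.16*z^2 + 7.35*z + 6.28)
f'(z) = (3.2 - 0.04*z)/(4.16*z^2 + 7.35*z + 6.28) + (-8.32*z - 7.35)*(-0.02*z^2 + 3.2*z + 1.0)/(4.16*z^2 + 7.35*z + 6.28)^2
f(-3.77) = -0.30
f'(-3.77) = -0.10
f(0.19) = 0.21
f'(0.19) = 0.17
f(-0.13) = 0.11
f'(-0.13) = 0.47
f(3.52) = 0.14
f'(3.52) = -0.03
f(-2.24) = -0.59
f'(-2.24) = -0.31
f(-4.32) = -0.25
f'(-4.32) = -0.07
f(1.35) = 0.22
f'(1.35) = -0.04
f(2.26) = 0.18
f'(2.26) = -0.04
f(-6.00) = -0.17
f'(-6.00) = -0.03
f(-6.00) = -0.17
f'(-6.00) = -0.03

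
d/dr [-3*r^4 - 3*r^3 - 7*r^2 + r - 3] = -12*r^3 - 9*r^2 - 14*r + 1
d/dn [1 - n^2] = -2*n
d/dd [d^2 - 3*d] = 2*d - 3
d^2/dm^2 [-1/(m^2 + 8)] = 2*(8 - 3*m^2)/(m^2 + 8)^3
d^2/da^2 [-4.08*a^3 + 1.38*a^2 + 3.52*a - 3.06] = 2.76 - 24.48*a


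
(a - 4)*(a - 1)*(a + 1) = a^3 - 4*a^2 - a + 4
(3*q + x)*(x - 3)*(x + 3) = 3*q*x^2 - 27*q + x^3 - 9*x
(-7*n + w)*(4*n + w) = -28*n^2 - 3*n*w + w^2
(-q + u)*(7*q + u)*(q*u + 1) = -7*q^3*u + 6*q^2*u^2 - 7*q^2 + q*u^3 + 6*q*u + u^2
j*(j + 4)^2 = j^3 + 8*j^2 + 16*j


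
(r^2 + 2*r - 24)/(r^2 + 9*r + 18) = (r - 4)/(r + 3)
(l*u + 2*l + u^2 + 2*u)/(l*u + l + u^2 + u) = (u + 2)/(u + 1)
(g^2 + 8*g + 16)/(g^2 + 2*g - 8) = (g + 4)/(g - 2)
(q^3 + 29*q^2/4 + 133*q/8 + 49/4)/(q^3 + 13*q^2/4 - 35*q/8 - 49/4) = (q + 2)/(q - 2)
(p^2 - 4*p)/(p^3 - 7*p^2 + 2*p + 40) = p/(p^2 - 3*p - 10)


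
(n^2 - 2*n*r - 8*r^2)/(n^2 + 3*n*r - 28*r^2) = (n + 2*r)/(n + 7*r)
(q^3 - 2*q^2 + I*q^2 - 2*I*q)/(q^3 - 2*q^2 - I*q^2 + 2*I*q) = (q + I)/(q - I)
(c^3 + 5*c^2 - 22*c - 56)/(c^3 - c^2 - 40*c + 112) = (c + 2)/(c - 4)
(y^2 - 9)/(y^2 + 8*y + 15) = (y - 3)/(y + 5)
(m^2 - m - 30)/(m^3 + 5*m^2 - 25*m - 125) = (m - 6)/(m^2 - 25)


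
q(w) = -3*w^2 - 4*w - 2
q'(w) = -6*w - 4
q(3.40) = -50.28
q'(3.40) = -24.40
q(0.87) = -7.75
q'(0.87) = -9.22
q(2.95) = -39.91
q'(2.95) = -21.70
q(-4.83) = -52.67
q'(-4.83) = 24.98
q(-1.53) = -2.90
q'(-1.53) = 5.18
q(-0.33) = -1.01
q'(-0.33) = -2.02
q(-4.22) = -38.55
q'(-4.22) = 21.32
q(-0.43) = -0.83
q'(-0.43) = -1.42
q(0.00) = -2.00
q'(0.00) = -4.00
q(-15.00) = -617.00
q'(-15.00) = 86.00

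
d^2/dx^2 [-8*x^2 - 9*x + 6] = -16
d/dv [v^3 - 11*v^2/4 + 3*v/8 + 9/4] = 3*v^2 - 11*v/2 + 3/8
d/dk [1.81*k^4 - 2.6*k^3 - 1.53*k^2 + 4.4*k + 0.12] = 7.24*k^3 - 7.8*k^2 - 3.06*k + 4.4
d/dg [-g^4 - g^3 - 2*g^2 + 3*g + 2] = -4*g^3 - 3*g^2 - 4*g + 3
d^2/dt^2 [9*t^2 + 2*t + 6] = 18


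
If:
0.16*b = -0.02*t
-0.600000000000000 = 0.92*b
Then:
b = -0.65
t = 5.22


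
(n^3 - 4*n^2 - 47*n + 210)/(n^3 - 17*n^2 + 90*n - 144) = (n^2 + 2*n - 35)/(n^2 - 11*n + 24)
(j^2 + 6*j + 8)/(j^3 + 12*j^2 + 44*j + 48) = 1/(j + 6)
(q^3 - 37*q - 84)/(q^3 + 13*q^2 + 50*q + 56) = (q^2 - 4*q - 21)/(q^2 + 9*q + 14)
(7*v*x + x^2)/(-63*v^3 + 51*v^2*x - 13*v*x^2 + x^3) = x*(7*v + x)/(-63*v^3 + 51*v^2*x - 13*v*x^2 + x^3)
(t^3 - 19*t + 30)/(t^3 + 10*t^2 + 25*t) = (t^2 - 5*t + 6)/(t*(t + 5))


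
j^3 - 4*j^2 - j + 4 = (j - 4)*(j - 1)*(j + 1)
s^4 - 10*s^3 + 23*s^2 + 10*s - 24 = (s - 6)*(s - 4)*(s - 1)*(s + 1)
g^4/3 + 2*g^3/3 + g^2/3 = g^2*(g/3 + 1/3)*(g + 1)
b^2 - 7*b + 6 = (b - 6)*(b - 1)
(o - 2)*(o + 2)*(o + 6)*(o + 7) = o^4 + 13*o^3 + 38*o^2 - 52*o - 168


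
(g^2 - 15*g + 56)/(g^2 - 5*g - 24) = (g - 7)/(g + 3)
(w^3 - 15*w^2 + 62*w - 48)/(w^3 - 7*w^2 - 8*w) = (w^2 - 7*w + 6)/(w*(w + 1))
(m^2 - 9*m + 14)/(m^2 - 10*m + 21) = (m - 2)/(m - 3)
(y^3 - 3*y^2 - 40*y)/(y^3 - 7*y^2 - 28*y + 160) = y/(y - 4)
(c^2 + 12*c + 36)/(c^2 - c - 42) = (c + 6)/(c - 7)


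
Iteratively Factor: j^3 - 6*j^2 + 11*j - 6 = (j - 1)*(j^2 - 5*j + 6) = (j - 3)*(j - 1)*(j - 2)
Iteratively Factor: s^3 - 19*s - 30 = (s - 5)*(s^2 + 5*s + 6) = (s - 5)*(s + 3)*(s + 2)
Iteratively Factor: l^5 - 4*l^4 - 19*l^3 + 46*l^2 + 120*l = (l - 4)*(l^4 - 19*l^2 - 30*l) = (l - 4)*(l + 2)*(l^3 - 2*l^2 - 15*l) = l*(l - 4)*(l + 2)*(l^2 - 2*l - 15) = l*(l - 5)*(l - 4)*(l + 2)*(l + 3)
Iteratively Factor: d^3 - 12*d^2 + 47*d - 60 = (d - 5)*(d^2 - 7*d + 12) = (d - 5)*(d - 3)*(d - 4)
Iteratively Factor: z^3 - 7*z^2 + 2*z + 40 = (z - 5)*(z^2 - 2*z - 8) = (z - 5)*(z - 4)*(z + 2)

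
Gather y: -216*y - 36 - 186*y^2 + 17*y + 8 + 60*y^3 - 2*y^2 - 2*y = 60*y^3 - 188*y^2 - 201*y - 28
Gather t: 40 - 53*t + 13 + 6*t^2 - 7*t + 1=6*t^2 - 60*t + 54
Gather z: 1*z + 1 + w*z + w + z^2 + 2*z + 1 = w + z^2 + z*(w + 3) + 2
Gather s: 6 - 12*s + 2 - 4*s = 8 - 16*s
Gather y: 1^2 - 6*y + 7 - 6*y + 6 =14 - 12*y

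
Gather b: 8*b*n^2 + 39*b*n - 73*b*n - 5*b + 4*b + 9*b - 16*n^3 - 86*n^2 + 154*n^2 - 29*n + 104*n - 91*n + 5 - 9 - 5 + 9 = b*(8*n^2 - 34*n + 8) - 16*n^3 + 68*n^2 - 16*n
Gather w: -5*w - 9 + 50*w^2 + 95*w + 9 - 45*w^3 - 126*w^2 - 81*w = -45*w^3 - 76*w^2 + 9*w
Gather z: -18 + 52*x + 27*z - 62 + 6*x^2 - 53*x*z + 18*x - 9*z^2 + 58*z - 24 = 6*x^2 + 70*x - 9*z^2 + z*(85 - 53*x) - 104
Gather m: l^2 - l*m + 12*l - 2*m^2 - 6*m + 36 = l^2 + 12*l - 2*m^2 + m*(-l - 6) + 36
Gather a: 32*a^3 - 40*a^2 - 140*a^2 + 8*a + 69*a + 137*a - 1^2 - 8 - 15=32*a^3 - 180*a^2 + 214*a - 24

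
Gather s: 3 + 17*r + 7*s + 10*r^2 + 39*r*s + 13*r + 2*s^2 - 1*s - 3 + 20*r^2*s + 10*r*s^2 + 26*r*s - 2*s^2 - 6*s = 10*r^2 + 10*r*s^2 + 30*r + s*(20*r^2 + 65*r)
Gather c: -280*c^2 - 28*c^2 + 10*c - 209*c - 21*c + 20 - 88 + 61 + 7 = -308*c^2 - 220*c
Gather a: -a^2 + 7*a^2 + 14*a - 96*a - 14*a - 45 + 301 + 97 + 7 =6*a^2 - 96*a + 360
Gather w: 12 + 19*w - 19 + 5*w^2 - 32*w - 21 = 5*w^2 - 13*w - 28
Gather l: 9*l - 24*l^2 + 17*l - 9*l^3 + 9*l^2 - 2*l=-9*l^3 - 15*l^2 + 24*l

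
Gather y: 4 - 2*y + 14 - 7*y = 18 - 9*y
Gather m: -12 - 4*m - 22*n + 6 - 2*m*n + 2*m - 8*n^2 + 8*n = m*(-2*n - 2) - 8*n^2 - 14*n - 6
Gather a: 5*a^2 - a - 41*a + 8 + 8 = 5*a^2 - 42*a + 16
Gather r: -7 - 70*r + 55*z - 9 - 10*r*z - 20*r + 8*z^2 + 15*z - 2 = r*(-10*z - 90) + 8*z^2 + 70*z - 18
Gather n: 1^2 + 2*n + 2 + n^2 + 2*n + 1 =n^2 + 4*n + 4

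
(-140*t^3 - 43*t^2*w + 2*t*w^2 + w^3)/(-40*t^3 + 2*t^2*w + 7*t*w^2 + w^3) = (7*t - w)/(2*t - w)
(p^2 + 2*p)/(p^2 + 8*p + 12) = p/(p + 6)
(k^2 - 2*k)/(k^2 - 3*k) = (k - 2)/(k - 3)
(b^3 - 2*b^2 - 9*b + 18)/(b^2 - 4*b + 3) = (b^2 + b - 6)/(b - 1)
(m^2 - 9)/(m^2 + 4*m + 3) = (m - 3)/(m + 1)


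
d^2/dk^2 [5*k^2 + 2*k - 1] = 10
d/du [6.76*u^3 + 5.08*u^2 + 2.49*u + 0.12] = 20.28*u^2 + 10.16*u + 2.49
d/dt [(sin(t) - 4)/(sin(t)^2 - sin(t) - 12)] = -cos(t)/(sin(t) + 3)^2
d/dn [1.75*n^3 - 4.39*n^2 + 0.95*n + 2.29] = 5.25*n^2 - 8.78*n + 0.95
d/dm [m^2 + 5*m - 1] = 2*m + 5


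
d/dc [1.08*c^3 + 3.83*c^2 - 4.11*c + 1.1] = 3.24*c^2 + 7.66*c - 4.11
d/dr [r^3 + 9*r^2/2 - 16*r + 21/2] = 3*r^2 + 9*r - 16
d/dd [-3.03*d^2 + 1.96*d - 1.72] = 1.96 - 6.06*d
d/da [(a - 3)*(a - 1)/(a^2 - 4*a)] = 6*(2 - a)/(a^2*(a^2 - 8*a + 16))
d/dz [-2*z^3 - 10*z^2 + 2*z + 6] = -6*z^2 - 20*z + 2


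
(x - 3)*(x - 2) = x^2 - 5*x + 6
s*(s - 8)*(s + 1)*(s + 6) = s^4 - s^3 - 50*s^2 - 48*s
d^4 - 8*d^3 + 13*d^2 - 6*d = d*(d - 6)*(d - 1)^2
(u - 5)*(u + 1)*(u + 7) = u^3 + 3*u^2 - 33*u - 35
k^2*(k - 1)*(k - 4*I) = k^4 - k^3 - 4*I*k^3 + 4*I*k^2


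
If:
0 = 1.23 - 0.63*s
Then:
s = 1.95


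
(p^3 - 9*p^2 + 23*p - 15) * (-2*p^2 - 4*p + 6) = -2*p^5 + 14*p^4 - 4*p^3 - 116*p^2 + 198*p - 90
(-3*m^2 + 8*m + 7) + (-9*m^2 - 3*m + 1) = -12*m^2 + 5*m + 8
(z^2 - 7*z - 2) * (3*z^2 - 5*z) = 3*z^4 - 26*z^3 + 29*z^2 + 10*z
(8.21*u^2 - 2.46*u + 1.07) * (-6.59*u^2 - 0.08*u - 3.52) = -54.1039*u^4 + 15.5546*u^3 - 35.7537*u^2 + 8.5736*u - 3.7664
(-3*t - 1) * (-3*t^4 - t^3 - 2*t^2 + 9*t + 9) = 9*t^5 + 6*t^4 + 7*t^3 - 25*t^2 - 36*t - 9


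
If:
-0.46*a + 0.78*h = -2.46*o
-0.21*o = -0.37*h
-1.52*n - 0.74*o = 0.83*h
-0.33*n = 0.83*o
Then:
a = 0.00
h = 0.00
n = 0.00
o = 0.00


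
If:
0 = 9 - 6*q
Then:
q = 3/2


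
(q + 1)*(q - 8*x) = q^2 - 8*q*x + q - 8*x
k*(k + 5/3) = k^2 + 5*k/3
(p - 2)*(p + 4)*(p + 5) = p^3 + 7*p^2 + 2*p - 40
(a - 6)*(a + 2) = a^2 - 4*a - 12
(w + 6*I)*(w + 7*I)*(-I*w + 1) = -I*w^3 + 14*w^2 + 55*I*w - 42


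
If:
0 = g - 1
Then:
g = 1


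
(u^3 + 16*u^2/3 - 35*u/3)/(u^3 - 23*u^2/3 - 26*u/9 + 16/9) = 3*u*(3*u^2 + 16*u - 35)/(9*u^3 - 69*u^2 - 26*u + 16)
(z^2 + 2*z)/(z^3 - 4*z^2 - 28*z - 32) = z/(z^2 - 6*z - 16)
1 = 1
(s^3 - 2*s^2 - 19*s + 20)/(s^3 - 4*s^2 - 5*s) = (s^2 + 3*s - 4)/(s*(s + 1))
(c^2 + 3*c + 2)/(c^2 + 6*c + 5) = (c + 2)/(c + 5)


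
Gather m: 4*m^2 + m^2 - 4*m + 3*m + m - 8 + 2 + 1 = 5*m^2 - 5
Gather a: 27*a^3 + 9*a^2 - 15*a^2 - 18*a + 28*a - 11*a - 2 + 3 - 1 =27*a^3 - 6*a^2 - a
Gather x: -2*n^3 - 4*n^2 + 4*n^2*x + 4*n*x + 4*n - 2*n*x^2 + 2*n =-2*n^3 - 4*n^2 - 2*n*x^2 + 6*n + x*(4*n^2 + 4*n)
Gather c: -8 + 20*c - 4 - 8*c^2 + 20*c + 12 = -8*c^2 + 40*c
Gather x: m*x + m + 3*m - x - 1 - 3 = 4*m + x*(m - 1) - 4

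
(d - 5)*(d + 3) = d^2 - 2*d - 15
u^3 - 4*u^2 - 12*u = u*(u - 6)*(u + 2)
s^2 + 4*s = s*(s + 4)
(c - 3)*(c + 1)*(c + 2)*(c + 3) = c^4 + 3*c^3 - 7*c^2 - 27*c - 18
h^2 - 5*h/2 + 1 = (h - 2)*(h - 1/2)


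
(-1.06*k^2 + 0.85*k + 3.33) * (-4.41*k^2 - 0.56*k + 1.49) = 4.6746*k^4 - 3.1549*k^3 - 16.7407*k^2 - 0.5983*k + 4.9617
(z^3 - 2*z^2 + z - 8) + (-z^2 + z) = z^3 - 3*z^2 + 2*z - 8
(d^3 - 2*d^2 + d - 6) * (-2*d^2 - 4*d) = -2*d^5 + 6*d^3 + 8*d^2 + 24*d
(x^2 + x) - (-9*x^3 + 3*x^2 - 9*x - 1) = 9*x^3 - 2*x^2 + 10*x + 1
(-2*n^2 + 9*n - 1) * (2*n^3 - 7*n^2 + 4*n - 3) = -4*n^5 + 32*n^4 - 73*n^3 + 49*n^2 - 31*n + 3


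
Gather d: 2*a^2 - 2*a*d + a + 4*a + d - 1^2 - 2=2*a^2 + 5*a + d*(1 - 2*a) - 3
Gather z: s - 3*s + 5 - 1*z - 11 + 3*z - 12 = -2*s + 2*z - 18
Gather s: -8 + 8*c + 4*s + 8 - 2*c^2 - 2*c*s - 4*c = -2*c^2 + 4*c + s*(4 - 2*c)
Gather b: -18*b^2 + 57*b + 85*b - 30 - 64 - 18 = -18*b^2 + 142*b - 112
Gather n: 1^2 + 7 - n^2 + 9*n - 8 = -n^2 + 9*n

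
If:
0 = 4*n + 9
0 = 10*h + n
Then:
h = 9/40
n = -9/4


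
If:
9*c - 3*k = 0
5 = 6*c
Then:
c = 5/6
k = 5/2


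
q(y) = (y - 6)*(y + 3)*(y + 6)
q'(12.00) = 468.00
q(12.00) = 1620.00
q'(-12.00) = 324.00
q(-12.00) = -972.00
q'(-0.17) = -36.93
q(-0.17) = -101.80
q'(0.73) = -30.02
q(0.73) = -132.29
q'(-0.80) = -38.88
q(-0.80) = -77.79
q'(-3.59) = -18.88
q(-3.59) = 13.64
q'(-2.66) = -30.73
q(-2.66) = -9.83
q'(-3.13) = -25.39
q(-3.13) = 3.41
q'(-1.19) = -38.89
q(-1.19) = -62.60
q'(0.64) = -30.93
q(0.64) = -129.55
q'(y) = (y - 6)*(y + 3) + (y - 6)*(y + 6) + (y + 3)*(y + 6) = 3*y^2 + 6*y - 36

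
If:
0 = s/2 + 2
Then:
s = -4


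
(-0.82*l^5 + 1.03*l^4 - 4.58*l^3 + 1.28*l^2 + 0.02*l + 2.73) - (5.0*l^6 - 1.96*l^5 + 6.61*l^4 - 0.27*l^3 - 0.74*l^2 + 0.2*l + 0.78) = -5.0*l^6 + 1.14*l^5 - 5.58*l^4 - 4.31*l^3 + 2.02*l^2 - 0.18*l + 1.95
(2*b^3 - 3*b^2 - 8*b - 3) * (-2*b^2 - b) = -4*b^5 + 4*b^4 + 19*b^3 + 14*b^2 + 3*b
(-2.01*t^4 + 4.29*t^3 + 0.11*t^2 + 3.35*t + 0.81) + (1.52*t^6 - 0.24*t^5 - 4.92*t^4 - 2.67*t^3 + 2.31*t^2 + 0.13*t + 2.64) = 1.52*t^6 - 0.24*t^5 - 6.93*t^4 + 1.62*t^3 + 2.42*t^2 + 3.48*t + 3.45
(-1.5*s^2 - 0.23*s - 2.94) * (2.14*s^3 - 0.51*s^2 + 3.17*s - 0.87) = -3.21*s^5 + 0.2728*s^4 - 10.9293*s^3 + 2.0753*s^2 - 9.1197*s + 2.5578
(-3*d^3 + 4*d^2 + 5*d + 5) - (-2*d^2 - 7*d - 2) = -3*d^3 + 6*d^2 + 12*d + 7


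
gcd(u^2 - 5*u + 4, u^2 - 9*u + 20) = u - 4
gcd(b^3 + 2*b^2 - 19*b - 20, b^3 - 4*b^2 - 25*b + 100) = b^2 + b - 20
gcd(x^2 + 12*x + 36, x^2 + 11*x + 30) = x + 6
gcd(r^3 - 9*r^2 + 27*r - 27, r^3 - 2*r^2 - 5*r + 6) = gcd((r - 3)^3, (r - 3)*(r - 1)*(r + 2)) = r - 3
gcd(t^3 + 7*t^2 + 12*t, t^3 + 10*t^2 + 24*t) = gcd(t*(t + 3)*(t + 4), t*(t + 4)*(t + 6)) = t^2 + 4*t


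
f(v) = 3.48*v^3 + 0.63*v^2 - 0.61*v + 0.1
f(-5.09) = -439.39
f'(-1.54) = 22.21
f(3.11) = 108.98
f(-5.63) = -597.51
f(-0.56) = 0.03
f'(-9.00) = 833.69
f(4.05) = 239.14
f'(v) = 10.44*v^2 + 1.26*v - 0.61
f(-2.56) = -52.59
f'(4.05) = 175.74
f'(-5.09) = 263.46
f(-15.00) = -11594.00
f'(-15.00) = 2329.49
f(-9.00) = -2480.30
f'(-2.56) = 64.58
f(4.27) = 279.92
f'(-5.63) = 323.21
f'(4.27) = 195.12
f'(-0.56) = 1.96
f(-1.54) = -10.18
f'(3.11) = 104.29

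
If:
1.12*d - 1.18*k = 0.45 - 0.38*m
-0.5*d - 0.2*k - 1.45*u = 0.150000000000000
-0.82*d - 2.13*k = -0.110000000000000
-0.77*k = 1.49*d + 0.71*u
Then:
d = 0.04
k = 0.04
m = 1.18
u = -0.12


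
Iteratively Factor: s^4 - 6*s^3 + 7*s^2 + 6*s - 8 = (s - 2)*(s^3 - 4*s^2 - s + 4) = (s - 4)*(s - 2)*(s^2 - 1) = (s - 4)*(s - 2)*(s + 1)*(s - 1)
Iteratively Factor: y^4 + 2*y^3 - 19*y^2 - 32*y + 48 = (y + 4)*(y^3 - 2*y^2 - 11*y + 12) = (y - 1)*(y + 4)*(y^2 - y - 12) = (y - 1)*(y + 3)*(y + 4)*(y - 4)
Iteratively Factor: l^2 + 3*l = (l)*(l + 3)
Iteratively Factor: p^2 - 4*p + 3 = (p - 3)*(p - 1)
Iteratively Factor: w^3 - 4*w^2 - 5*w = (w + 1)*(w^2 - 5*w) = w*(w + 1)*(w - 5)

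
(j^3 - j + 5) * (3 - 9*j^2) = -9*j^5 + 12*j^3 - 45*j^2 - 3*j + 15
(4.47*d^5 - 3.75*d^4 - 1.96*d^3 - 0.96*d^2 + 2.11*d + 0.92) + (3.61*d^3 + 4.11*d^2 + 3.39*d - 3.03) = 4.47*d^5 - 3.75*d^4 + 1.65*d^3 + 3.15*d^2 + 5.5*d - 2.11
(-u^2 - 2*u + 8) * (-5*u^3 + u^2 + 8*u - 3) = 5*u^5 + 9*u^4 - 50*u^3 - 5*u^2 + 70*u - 24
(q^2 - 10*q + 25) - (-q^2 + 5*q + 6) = 2*q^2 - 15*q + 19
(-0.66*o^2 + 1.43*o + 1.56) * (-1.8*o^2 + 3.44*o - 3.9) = 1.188*o^4 - 4.8444*o^3 + 4.6852*o^2 - 0.210599999999999*o - 6.084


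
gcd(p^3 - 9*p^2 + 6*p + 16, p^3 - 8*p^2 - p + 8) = p^2 - 7*p - 8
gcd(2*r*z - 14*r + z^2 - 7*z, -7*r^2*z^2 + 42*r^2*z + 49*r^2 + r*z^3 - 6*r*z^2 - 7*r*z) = z - 7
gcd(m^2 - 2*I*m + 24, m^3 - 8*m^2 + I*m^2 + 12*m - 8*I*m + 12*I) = 1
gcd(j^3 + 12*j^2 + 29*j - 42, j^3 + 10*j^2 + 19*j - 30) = j^2 + 5*j - 6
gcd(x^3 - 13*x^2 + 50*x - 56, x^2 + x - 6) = x - 2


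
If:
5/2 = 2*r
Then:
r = 5/4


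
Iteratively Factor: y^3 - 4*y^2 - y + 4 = (y - 1)*(y^2 - 3*y - 4) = (y - 4)*(y - 1)*(y + 1)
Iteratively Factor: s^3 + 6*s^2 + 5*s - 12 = (s + 4)*(s^2 + 2*s - 3) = (s + 3)*(s + 4)*(s - 1)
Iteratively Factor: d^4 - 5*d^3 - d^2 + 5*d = (d - 5)*(d^3 - d) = d*(d - 5)*(d^2 - 1) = d*(d - 5)*(d + 1)*(d - 1)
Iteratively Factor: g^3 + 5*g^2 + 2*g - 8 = (g + 4)*(g^2 + g - 2) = (g + 2)*(g + 4)*(g - 1)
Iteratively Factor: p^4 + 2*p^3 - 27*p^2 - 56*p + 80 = (p + 4)*(p^3 - 2*p^2 - 19*p + 20) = (p - 1)*(p + 4)*(p^2 - p - 20) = (p - 1)*(p + 4)^2*(p - 5)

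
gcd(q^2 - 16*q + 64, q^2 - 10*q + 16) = q - 8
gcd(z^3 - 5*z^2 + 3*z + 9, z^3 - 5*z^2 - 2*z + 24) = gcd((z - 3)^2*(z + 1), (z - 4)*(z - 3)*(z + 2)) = z - 3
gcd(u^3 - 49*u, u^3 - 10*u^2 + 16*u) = u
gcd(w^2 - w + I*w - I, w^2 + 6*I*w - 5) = w + I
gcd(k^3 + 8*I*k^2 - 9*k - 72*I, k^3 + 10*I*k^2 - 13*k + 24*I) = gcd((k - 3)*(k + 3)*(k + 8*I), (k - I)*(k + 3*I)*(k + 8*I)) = k + 8*I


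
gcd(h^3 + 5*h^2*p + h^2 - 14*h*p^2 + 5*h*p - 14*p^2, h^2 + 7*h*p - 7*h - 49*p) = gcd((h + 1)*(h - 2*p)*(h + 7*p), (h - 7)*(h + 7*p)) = h + 7*p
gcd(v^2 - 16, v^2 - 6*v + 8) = v - 4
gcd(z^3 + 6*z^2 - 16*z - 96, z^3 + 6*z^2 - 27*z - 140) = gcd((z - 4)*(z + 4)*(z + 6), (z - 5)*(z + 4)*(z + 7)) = z + 4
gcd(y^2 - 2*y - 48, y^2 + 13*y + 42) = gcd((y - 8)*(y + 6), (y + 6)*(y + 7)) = y + 6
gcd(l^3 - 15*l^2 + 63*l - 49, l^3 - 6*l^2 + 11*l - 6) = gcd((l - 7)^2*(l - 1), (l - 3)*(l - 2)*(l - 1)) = l - 1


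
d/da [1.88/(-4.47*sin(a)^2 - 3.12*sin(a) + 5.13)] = (16.8072*sin(a) + 5.8656)*cos(a)/(4.47*sin(a)^2 + 3.12*sin(a) - 5.13)^2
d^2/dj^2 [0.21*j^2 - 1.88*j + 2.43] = 0.420000000000000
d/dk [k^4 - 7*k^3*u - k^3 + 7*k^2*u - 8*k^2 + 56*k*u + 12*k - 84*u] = 4*k^3 - 21*k^2*u - 3*k^2 + 14*k*u - 16*k + 56*u + 12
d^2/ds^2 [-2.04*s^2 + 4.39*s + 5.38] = -4.08000000000000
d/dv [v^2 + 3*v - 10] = 2*v + 3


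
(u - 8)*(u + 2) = u^2 - 6*u - 16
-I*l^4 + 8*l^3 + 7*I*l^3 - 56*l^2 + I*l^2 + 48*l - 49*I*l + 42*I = (l - 6)*(l + I)*(l + 7*I)*(-I*l + I)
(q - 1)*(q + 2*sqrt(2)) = q^2 - q + 2*sqrt(2)*q - 2*sqrt(2)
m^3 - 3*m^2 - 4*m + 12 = (m - 3)*(m - 2)*(m + 2)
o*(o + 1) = o^2 + o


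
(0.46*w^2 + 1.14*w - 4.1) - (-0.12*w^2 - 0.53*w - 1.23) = 0.58*w^2 + 1.67*w - 2.87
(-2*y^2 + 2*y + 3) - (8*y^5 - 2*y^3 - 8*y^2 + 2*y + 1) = -8*y^5 + 2*y^3 + 6*y^2 + 2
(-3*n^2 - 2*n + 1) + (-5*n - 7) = -3*n^2 - 7*n - 6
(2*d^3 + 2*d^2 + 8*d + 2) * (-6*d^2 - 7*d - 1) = -12*d^5 - 26*d^4 - 64*d^3 - 70*d^2 - 22*d - 2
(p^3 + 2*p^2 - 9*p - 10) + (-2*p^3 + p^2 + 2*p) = -p^3 + 3*p^2 - 7*p - 10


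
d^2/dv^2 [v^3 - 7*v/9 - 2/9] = 6*v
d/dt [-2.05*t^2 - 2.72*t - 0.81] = -4.1*t - 2.72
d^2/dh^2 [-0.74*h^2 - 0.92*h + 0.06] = -1.48000000000000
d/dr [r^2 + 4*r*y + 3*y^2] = 2*r + 4*y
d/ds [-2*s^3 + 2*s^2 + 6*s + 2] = -6*s^2 + 4*s + 6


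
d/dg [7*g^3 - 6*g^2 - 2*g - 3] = 21*g^2 - 12*g - 2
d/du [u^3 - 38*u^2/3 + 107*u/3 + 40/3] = 3*u^2 - 76*u/3 + 107/3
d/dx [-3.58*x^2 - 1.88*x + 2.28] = -7.16*x - 1.88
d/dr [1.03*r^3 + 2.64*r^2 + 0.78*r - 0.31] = 3.09*r^2 + 5.28*r + 0.78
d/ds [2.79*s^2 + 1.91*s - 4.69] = 5.58*s + 1.91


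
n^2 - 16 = (n - 4)*(n + 4)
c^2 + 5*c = c*(c + 5)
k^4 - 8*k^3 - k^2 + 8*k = k*(k - 8)*(k - 1)*(k + 1)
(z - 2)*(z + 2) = z^2 - 4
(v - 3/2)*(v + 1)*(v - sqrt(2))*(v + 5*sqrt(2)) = v^4 - v^3/2 + 4*sqrt(2)*v^3 - 23*v^2/2 - 2*sqrt(2)*v^2 - 6*sqrt(2)*v + 5*v + 15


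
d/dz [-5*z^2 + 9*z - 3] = 9 - 10*z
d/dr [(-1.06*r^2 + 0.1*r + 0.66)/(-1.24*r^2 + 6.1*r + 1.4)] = (-6.342*r^2 - 1.3312*r - 3.886)/(1.5376*r^4 - 15.128*r^3 + 33.738*r^2 + 17.08*r + 1.96)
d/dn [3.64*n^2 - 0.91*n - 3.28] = 7.28*n - 0.91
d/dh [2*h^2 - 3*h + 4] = 4*h - 3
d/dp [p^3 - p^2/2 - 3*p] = 3*p^2 - p - 3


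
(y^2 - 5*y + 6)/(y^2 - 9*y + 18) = (y - 2)/(y - 6)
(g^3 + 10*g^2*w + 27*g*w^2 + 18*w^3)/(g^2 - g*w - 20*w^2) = (-g^3 - 10*g^2*w - 27*g*w^2 - 18*w^3)/(-g^2 + g*w + 20*w^2)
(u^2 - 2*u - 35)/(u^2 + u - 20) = (u - 7)/(u - 4)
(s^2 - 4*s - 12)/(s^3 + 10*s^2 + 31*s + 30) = (s - 6)/(s^2 + 8*s + 15)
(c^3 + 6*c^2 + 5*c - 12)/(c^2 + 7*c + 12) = c - 1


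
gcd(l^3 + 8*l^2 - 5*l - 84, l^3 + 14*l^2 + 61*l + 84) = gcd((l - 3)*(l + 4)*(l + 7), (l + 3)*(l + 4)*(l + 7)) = l^2 + 11*l + 28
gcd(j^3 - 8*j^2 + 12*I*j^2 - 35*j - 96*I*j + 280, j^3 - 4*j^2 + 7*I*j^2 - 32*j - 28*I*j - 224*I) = j^2 + j*(-8 + 7*I) - 56*I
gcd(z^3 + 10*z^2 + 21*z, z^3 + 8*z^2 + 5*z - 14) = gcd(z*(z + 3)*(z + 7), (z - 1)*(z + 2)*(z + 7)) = z + 7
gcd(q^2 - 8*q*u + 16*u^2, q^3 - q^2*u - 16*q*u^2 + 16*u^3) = q - 4*u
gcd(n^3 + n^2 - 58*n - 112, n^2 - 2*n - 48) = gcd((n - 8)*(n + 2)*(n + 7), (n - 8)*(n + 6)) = n - 8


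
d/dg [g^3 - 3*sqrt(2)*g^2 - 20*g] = 3*g^2 - 6*sqrt(2)*g - 20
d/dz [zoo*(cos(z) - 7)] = zoo*sin(z)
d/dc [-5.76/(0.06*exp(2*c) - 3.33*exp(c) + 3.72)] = (0.6912*exp(c) - 19.1808)*exp(c)/(0.06*exp(2*c) - 3.33*exp(c) + 3.72)^2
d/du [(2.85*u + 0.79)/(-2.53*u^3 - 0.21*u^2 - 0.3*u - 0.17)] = (14.421*u^3 + 6.5946*u^2 + 0.3318*u - 0.2475)/(6.4009*u^6 + 1.0626*u^5 + 1.5621*u^4 + 0.9862*u^3 + 0.1614*u^2 + 0.102*u + 0.0289)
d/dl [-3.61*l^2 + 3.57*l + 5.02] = 3.57 - 7.22*l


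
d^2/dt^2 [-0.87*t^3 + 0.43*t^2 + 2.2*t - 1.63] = 0.86 - 5.22*t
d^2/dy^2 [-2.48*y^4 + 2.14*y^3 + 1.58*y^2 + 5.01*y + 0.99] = -29.76*y^2 + 12.84*y + 3.16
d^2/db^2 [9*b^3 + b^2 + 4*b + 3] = 54*b + 2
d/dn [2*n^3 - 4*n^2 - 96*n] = 6*n^2 - 8*n - 96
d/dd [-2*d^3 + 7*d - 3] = 7 - 6*d^2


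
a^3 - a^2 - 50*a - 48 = (a - 8)*(a + 1)*(a + 6)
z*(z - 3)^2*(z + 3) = z^4 - 3*z^3 - 9*z^2 + 27*z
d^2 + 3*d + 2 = (d + 1)*(d + 2)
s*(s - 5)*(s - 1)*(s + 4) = s^4 - 2*s^3 - 19*s^2 + 20*s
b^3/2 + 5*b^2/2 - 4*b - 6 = (b/2 + 1/2)*(b - 2)*(b + 6)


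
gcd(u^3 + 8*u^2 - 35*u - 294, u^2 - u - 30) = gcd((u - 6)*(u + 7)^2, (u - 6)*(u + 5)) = u - 6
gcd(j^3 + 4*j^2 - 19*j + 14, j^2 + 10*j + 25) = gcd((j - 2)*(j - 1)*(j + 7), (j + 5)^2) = 1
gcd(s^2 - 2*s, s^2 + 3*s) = s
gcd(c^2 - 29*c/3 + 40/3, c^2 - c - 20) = 1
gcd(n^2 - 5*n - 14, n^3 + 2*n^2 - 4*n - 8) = n + 2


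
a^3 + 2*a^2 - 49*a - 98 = (a - 7)*(a + 2)*(a + 7)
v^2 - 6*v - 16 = (v - 8)*(v + 2)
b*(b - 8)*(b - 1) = b^3 - 9*b^2 + 8*b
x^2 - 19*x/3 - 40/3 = (x - 8)*(x + 5/3)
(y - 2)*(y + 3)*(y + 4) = y^3 + 5*y^2 - 2*y - 24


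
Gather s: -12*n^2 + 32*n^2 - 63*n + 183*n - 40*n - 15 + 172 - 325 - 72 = 20*n^2 + 80*n - 240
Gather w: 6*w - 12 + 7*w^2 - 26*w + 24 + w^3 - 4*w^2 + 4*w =w^3 + 3*w^2 - 16*w + 12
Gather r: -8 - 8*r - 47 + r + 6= -7*r - 49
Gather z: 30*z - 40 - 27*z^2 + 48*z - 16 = -27*z^2 + 78*z - 56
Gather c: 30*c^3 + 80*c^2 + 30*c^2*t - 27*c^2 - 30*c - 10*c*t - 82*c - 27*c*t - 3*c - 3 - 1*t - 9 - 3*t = 30*c^3 + c^2*(30*t + 53) + c*(-37*t - 115) - 4*t - 12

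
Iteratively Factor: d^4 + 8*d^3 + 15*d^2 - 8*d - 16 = (d + 4)*(d^3 + 4*d^2 - d - 4) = (d + 1)*(d + 4)*(d^2 + 3*d - 4) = (d + 1)*(d + 4)^2*(d - 1)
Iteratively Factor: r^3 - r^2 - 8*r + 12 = (r + 3)*(r^2 - 4*r + 4) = (r - 2)*(r + 3)*(r - 2)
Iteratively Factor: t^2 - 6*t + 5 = (t - 5)*(t - 1)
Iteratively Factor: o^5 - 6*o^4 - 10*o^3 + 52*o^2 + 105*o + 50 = (o + 1)*(o^4 - 7*o^3 - 3*o^2 + 55*o + 50) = (o + 1)^2*(o^3 - 8*o^2 + 5*o + 50) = (o - 5)*(o + 1)^2*(o^2 - 3*o - 10) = (o - 5)*(o + 1)^2*(o + 2)*(o - 5)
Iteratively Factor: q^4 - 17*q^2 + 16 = (q + 1)*(q^3 - q^2 - 16*q + 16) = (q - 4)*(q + 1)*(q^2 + 3*q - 4) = (q - 4)*(q - 1)*(q + 1)*(q + 4)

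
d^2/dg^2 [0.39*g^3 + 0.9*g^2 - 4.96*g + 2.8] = 2.34*g + 1.8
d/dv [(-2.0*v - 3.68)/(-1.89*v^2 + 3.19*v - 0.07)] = (-3.78*v^2 - 13.9104*v + 11.8792)/(3.5721*v^4 - 12.0582*v^3 + 10.4407*v^2 - 0.4466*v + 0.0049)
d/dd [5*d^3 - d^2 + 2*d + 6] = 15*d^2 - 2*d + 2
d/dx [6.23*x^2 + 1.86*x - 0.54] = 12.46*x + 1.86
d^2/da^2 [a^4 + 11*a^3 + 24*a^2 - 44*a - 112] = 12*a^2 + 66*a + 48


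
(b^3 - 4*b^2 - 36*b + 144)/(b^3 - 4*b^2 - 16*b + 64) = (b^2 - 36)/(b^2 - 16)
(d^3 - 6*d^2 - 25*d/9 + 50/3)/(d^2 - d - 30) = (d^2 - 25/9)/(d + 5)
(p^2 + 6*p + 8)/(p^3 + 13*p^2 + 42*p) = (p^2 + 6*p + 8)/(p*(p^2 + 13*p + 42))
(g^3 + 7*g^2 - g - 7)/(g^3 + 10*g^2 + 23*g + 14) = (g - 1)/(g + 2)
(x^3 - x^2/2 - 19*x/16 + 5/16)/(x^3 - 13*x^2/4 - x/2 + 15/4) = (x - 1/4)/(x - 3)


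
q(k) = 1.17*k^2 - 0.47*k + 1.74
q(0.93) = 2.31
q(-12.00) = 175.86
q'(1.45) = 2.92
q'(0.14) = -0.14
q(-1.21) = 4.02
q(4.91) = 27.64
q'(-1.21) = -3.30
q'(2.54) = 5.47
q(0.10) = 1.70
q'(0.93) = 1.71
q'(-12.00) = -28.55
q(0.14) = 1.70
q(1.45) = 3.52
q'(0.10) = -0.24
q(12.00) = 164.58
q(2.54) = 8.09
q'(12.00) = 27.61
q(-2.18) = 8.32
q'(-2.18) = -5.57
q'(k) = 2.34*k - 0.47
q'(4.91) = 11.02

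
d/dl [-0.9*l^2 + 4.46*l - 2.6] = 4.46 - 1.8*l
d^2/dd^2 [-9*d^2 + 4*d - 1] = -18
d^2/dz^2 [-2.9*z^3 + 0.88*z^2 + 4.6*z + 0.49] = 1.76 - 17.4*z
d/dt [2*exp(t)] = 2*exp(t)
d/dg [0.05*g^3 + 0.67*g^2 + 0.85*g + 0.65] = 0.15*g^2 + 1.34*g + 0.85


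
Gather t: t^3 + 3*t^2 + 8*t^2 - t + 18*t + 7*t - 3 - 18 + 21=t^3 + 11*t^2 + 24*t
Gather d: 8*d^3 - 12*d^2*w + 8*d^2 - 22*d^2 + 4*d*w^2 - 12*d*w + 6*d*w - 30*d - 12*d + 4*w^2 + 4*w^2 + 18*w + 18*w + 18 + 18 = 8*d^3 + d^2*(-12*w - 14) + d*(4*w^2 - 6*w - 42) + 8*w^2 + 36*w + 36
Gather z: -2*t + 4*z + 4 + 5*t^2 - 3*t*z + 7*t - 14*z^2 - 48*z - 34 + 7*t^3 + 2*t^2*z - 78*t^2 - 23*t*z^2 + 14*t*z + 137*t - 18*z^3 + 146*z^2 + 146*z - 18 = 7*t^3 - 73*t^2 + 142*t - 18*z^3 + z^2*(132 - 23*t) + z*(2*t^2 + 11*t + 102) - 48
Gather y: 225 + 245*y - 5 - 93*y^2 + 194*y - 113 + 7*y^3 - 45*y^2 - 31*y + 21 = 7*y^3 - 138*y^2 + 408*y + 128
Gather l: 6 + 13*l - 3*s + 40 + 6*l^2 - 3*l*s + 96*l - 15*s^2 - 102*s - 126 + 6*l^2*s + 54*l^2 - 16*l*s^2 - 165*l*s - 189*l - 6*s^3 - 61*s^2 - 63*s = l^2*(6*s + 60) + l*(-16*s^2 - 168*s - 80) - 6*s^3 - 76*s^2 - 168*s - 80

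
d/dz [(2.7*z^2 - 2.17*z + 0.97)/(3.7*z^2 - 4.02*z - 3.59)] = (-2.825*z^2 - 26.564*z + 11.6897)/(13.69*z^4 - 29.748*z^3 - 10.4056*z^2 + 28.8636*z + 12.8881)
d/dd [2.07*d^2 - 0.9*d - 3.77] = 4.14*d - 0.9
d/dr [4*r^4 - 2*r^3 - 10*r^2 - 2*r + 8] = 16*r^3 - 6*r^2 - 20*r - 2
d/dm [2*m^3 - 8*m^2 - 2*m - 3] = 6*m^2 - 16*m - 2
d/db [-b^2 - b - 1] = -2*b - 1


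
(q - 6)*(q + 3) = q^2 - 3*q - 18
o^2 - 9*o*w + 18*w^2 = (o - 6*w)*(o - 3*w)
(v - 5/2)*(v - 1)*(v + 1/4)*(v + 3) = v^4 - v^3/4 - 65*v^2/8 + 11*v/2 + 15/8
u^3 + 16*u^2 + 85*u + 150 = (u + 5)^2*(u + 6)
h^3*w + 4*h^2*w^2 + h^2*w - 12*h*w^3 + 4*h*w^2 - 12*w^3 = (h - 2*w)*(h + 6*w)*(h*w + w)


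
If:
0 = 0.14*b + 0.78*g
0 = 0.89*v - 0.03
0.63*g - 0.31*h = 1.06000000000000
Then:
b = -2.74149659863946*h - 9.37414965986395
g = 0.492063492063492*h + 1.68253968253968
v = 0.03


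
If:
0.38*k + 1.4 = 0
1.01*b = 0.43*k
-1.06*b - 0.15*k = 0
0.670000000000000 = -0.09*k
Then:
No Solution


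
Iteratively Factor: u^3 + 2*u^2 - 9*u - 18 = (u - 3)*(u^2 + 5*u + 6) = (u - 3)*(u + 3)*(u + 2)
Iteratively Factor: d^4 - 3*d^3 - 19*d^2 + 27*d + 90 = (d - 5)*(d^3 + 2*d^2 - 9*d - 18) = (d - 5)*(d + 2)*(d^2 - 9) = (d - 5)*(d + 2)*(d + 3)*(d - 3)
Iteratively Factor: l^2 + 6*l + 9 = (l + 3)*(l + 3)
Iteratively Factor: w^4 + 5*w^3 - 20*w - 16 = (w - 2)*(w^3 + 7*w^2 + 14*w + 8) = (w - 2)*(w + 4)*(w^2 + 3*w + 2) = (w - 2)*(w + 2)*(w + 4)*(w + 1)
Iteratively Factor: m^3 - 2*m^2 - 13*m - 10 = (m + 2)*(m^2 - 4*m - 5) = (m + 1)*(m + 2)*(m - 5)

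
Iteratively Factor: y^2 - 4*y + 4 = (y - 2)*(y - 2)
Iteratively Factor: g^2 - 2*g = (g - 2)*(g)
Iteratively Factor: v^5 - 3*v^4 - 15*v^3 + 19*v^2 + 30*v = (v - 5)*(v^4 + 2*v^3 - 5*v^2 - 6*v) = v*(v - 5)*(v^3 + 2*v^2 - 5*v - 6) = v*(v - 5)*(v + 3)*(v^2 - v - 2) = v*(v - 5)*(v - 2)*(v + 3)*(v + 1)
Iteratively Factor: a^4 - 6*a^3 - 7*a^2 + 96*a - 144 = (a - 3)*(a^3 - 3*a^2 - 16*a + 48) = (a - 4)*(a - 3)*(a^2 + a - 12) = (a - 4)*(a - 3)*(a + 4)*(a - 3)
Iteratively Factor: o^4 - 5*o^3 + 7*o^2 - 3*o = (o)*(o^3 - 5*o^2 + 7*o - 3) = o*(o - 1)*(o^2 - 4*o + 3) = o*(o - 1)^2*(o - 3)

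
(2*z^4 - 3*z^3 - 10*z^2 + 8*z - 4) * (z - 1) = 2*z^5 - 5*z^4 - 7*z^3 + 18*z^2 - 12*z + 4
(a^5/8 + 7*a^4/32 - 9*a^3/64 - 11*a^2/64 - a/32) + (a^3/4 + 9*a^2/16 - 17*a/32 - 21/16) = a^5/8 + 7*a^4/32 + 7*a^3/64 + 25*a^2/64 - 9*a/16 - 21/16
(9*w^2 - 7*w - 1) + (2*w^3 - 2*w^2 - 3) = 2*w^3 + 7*w^2 - 7*w - 4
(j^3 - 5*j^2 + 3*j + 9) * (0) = 0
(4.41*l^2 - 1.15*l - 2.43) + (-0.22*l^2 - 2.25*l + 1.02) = 4.19*l^2 - 3.4*l - 1.41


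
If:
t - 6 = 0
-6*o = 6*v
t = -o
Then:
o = -6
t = 6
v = 6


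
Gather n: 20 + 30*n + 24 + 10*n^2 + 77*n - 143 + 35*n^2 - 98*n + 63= 45*n^2 + 9*n - 36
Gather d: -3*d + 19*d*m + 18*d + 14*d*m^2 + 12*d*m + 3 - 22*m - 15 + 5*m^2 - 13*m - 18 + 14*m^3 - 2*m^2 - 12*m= d*(14*m^2 + 31*m + 15) + 14*m^3 + 3*m^2 - 47*m - 30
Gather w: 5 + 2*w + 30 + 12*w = 14*w + 35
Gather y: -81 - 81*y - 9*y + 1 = -90*y - 80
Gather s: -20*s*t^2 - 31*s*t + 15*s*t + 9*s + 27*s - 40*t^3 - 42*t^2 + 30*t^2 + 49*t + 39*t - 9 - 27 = s*(-20*t^2 - 16*t + 36) - 40*t^3 - 12*t^2 + 88*t - 36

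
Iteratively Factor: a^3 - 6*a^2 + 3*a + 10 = (a - 2)*(a^2 - 4*a - 5) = (a - 2)*(a + 1)*(a - 5)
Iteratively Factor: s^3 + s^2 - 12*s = (s - 3)*(s^2 + 4*s) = s*(s - 3)*(s + 4)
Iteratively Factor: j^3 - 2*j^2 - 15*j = (j - 5)*(j^2 + 3*j) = (j - 5)*(j + 3)*(j)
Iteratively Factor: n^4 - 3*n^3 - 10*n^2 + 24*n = (n + 3)*(n^3 - 6*n^2 + 8*n) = (n - 2)*(n + 3)*(n^2 - 4*n) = n*(n - 2)*(n + 3)*(n - 4)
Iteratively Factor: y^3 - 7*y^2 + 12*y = (y - 3)*(y^2 - 4*y) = y*(y - 3)*(y - 4)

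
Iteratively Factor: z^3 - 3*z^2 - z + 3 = (z - 3)*(z^2 - 1) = (z - 3)*(z + 1)*(z - 1)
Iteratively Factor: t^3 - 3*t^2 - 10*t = (t + 2)*(t^2 - 5*t) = t*(t + 2)*(t - 5)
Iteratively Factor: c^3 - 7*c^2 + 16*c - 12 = (c - 2)*(c^2 - 5*c + 6) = (c - 3)*(c - 2)*(c - 2)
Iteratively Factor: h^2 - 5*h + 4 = (h - 1)*(h - 4)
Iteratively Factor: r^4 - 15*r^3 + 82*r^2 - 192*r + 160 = (r - 2)*(r^3 - 13*r^2 + 56*r - 80) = (r - 4)*(r - 2)*(r^2 - 9*r + 20) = (r - 5)*(r - 4)*(r - 2)*(r - 4)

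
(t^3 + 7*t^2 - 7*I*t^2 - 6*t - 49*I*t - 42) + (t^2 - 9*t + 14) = t^3 + 8*t^2 - 7*I*t^2 - 15*t - 49*I*t - 28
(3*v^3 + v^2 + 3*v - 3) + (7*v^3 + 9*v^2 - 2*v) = 10*v^3 + 10*v^2 + v - 3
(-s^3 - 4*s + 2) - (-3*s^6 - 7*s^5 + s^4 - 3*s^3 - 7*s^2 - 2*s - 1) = 3*s^6 + 7*s^5 - s^4 + 2*s^3 + 7*s^2 - 2*s + 3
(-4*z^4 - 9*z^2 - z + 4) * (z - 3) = -4*z^5 + 12*z^4 - 9*z^3 + 26*z^2 + 7*z - 12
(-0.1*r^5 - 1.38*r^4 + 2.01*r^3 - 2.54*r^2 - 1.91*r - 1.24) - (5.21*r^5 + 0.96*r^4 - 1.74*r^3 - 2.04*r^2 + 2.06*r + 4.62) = -5.31*r^5 - 2.34*r^4 + 3.75*r^3 - 0.5*r^2 - 3.97*r - 5.86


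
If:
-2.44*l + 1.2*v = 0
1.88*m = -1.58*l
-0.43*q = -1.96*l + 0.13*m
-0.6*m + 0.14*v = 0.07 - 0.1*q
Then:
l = 0.06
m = -0.05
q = 0.27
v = 0.11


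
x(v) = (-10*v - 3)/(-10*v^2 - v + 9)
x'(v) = (-10*v - 3)*(20*v + 1)/(-10*v^2 - v + 9)^2 - 10/(-10*v^2 - v + 9) = (100*v^2 + 10*v - (10*v + 3)*(20*v + 1) - 90)/(10*v^2 + v - 9)^2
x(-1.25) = -1.77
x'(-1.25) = -6.03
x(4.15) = 0.27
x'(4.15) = -0.07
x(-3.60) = -0.28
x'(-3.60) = -0.09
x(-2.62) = -0.41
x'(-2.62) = -0.19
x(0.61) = -1.95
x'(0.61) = -7.65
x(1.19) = 2.35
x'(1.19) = -7.59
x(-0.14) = -0.18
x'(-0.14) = -1.08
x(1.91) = 0.75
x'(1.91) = -0.66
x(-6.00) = -0.17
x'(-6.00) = -0.03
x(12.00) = 0.09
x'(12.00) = -0.00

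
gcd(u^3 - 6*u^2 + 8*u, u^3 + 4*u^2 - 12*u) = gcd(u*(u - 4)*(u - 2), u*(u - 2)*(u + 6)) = u^2 - 2*u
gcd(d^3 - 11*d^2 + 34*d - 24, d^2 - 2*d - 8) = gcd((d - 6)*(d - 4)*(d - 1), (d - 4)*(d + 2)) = d - 4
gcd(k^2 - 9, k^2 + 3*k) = k + 3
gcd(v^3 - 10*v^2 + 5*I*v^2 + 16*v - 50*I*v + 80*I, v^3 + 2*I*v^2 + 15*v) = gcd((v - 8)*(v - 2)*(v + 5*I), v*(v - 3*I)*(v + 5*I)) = v + 5*I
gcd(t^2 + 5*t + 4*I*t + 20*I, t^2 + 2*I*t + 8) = t + 4*I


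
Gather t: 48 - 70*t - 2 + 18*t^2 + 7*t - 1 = 18*t^2 - 63*t + 45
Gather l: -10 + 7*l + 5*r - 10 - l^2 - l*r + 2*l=-l^2 + l*(9 - r) + 5*r - 20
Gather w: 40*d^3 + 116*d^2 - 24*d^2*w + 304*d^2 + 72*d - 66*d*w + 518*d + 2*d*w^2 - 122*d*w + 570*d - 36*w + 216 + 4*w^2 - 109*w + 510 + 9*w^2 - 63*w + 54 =40*d^3 + 420*d^2 + 1160*d + w^2*(2*d + 13) + w*(-24*d^2 - 188*d - 208) + 780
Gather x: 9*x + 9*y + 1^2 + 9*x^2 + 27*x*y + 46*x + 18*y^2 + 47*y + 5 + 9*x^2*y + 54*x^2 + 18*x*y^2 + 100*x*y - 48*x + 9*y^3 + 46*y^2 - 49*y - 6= x^2*(9*y + 63) + x*(18*y^2 + 127*y + 7) + 9*y^3 + 64*y^2 + 7*y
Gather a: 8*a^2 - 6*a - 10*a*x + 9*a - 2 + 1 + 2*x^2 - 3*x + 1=8*a^2 + a*(3 - 10*x) + 2*x^2 - 3*x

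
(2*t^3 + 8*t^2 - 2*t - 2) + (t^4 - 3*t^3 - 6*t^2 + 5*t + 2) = t^4 - t^3 + 2*t^2 + 3*t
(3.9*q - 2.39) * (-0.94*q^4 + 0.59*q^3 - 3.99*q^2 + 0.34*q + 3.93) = -3.666*q^5 + 4.5476*q^4 - 16.9711*q^3 + 10.8621*q^2 + 14.5144*q - 9.3927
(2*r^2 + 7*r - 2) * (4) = 8*r^2 + 28*r - 8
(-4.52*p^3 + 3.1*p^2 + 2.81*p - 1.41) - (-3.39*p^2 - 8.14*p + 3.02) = -4.52*p^3 + 6.49*p^2 + 10.95*p - 4.43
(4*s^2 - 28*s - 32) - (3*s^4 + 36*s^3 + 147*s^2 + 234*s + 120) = -3*s^4 - 36*s^3 - 143*s^2 - 262*s - 152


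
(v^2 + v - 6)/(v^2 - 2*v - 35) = (-v^2 - v + 6)/(-v^2 + 2*v + 35)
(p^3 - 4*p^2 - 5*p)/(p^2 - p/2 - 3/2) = 2*p*(p - 5)/(2*p - 3)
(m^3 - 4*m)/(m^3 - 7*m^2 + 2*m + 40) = m*(m - 2)/(m^2 - 9*m + 20)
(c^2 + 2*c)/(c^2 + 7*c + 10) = c/(c + 5)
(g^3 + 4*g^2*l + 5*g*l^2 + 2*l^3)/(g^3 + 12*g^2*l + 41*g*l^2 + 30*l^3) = (g^2 + 3*g*l + 2*l^2)/(g^2 + 11*g*l + 30*l^2)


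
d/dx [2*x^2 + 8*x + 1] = 4*x + 8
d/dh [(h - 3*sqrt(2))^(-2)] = -2/(h - 3*sqrt(2))^3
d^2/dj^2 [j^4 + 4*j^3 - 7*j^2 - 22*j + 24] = 12*j^2 + 24*j - 14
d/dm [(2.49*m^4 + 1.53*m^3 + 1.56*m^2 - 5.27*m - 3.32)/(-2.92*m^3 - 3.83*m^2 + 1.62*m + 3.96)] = (-7.2708*m^6 - 19.0734*m^5 + 10.7967*m^4 + 13.622*m^3 - 28.5637*m^2 - 13.076*m - 15.4908)/(8.5264*m^6 + 22.3672*m^5 + 5.2081*m^4 - 35.5356*m^3 - 27.7092*m^2 + 12.8304*m + 15.6816)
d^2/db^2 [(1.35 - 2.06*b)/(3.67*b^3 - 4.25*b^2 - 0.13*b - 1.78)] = (-166.475604*b^5 + 410.98128*b^4 - 413.289152*b^3 - 19.044132*b^2 + 150.89271*b - 19.426502)/(49.430863*b^9 - 171.728475*b^8 + 193.615254*b^7 - 136.523501*b^6 + 159.722994*b^5 - 91.573797*b^4 + 28.981187*b^3 - 40.487346*b^2 - 1.235676*b - 5.639752)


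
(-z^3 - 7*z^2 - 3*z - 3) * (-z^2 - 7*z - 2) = z^5 + 14*z^4 + 54*z^3 + 38*z^2 + 27*z + 6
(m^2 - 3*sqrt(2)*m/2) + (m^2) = 2*m^2 - 3*sqrt(2)*m/2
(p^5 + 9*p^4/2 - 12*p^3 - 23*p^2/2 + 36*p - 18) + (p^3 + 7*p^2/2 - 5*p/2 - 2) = p^5 + 9*p^4/2 - 11*p^3 - 8*p^2 + 67*p/2 - 20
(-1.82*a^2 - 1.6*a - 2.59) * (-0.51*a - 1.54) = 0.9282*a^3 + 3.6188*a^2 + 3.7849*a + 3.9886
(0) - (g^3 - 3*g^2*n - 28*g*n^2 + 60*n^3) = -g^3 + 3*g^2*n + 28*g*n^2 - 60*n^3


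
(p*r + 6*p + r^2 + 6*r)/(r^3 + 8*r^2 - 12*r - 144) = (p + r)/(r^2 + 2*r - 24)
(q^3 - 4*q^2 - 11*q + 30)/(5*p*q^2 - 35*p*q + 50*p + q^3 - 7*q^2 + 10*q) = (q + 3)/(5*p + q)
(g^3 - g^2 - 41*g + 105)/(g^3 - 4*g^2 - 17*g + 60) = (g + 7)/(g + 4)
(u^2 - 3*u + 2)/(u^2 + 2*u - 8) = (u - 1)/(u + 4)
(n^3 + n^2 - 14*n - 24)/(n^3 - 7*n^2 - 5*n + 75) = (n^2 - 2*n - 8)/(n^2 - 10*n + 25)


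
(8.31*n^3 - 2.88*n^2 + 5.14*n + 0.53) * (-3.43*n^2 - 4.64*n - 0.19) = -28.5033*n^5 - 28.68*n^4 - 5.8459*n^3 - 25.1203*n^2 - 3.4358*n - 0.1007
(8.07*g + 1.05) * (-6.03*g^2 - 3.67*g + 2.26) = -48.6621*g^3 - 35.9484*g^2 + 14.3847*g + 2.373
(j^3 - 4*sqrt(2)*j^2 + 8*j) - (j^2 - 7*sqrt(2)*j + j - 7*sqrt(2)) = j^3 - 4*sqrt(2)*j^2 - j^2 + 7*j + 7*sqrt(2)*j + 7*sqrt(2)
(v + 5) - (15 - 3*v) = 4*v - 10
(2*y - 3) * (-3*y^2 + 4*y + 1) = -6*y^3 + 17*y^2 - 10*y - 3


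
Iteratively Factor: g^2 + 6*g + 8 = (g + 4)*(g + 2)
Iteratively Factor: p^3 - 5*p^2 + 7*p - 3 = (p - 1)*(p^2 - 4*p + 3) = (p - 1)^2*(p - 3)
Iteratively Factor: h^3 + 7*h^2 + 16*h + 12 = (h + 2)*(h^2 + 5*h + 6) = (h + 2)*(h + 3)*(h + 2)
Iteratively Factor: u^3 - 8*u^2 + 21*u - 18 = (u - 3)*(u^2 - 5*u + 6) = (u - 3)^2*(u - 2)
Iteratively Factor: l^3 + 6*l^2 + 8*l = (l + 2)*(l^2 + 4*l) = l*(l + 2)*(l + 4)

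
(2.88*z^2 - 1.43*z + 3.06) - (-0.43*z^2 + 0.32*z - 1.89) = 3.31*z^2 - 1.75*z + 4.95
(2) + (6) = 8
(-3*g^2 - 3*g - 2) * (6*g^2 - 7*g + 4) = -18*g^4 + 3*g^3 - 3*g^2 + 2*g - 8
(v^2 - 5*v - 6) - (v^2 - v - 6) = -4*v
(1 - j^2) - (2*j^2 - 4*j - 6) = -3*j^2 + 4*j + 7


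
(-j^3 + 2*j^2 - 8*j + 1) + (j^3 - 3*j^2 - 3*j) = -j^2 - 11*j + 1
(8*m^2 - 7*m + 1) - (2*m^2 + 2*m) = 6*m^2 - 9*m + 1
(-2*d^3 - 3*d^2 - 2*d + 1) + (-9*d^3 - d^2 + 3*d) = -11*d^3 - 4*d^2 + d + 1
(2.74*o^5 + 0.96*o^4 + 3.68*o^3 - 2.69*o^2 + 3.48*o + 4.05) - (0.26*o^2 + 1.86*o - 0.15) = 2.74*o^5 + 0.96*o^4 + 3.68*o^3 - 2.95*o^2 + 1.62*o + 4.2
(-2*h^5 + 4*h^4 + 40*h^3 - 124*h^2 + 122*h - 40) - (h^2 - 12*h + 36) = -2*h^5 + 4*h^4 + 40*h^3 - 125*h^2 + 134*h - 76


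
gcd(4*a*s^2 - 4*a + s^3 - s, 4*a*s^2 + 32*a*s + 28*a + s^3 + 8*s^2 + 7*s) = 4*a*s + 4*a + s^2 + s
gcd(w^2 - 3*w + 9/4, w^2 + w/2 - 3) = w - 3/2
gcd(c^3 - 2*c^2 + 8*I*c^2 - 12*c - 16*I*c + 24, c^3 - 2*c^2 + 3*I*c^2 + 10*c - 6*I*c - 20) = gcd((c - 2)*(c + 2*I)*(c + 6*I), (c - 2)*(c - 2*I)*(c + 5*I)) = c - 2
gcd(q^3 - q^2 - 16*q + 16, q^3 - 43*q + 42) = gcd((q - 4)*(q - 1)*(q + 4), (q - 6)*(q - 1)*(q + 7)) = q - 1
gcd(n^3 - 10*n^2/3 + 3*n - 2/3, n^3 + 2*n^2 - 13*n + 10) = n^2 - 3*n + 2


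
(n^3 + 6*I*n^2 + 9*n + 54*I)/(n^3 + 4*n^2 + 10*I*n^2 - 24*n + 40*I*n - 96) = (n^2 + 9)/(n^2 + 4*n*(1 + I) + 16*I)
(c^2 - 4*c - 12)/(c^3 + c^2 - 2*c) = (c - 6)/(c*(c - 1))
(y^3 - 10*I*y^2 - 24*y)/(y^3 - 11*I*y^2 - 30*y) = (y - 4*I)/(y - 5*I)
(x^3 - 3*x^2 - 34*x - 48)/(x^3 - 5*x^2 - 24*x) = (x + 2)/x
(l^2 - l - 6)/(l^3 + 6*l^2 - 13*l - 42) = 1/(l + 7)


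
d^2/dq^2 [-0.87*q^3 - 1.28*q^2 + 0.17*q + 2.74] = -5.22*q - 2.56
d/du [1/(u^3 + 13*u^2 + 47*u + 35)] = (-3*u^2 - 26*u - 47)/(u^3 + 13*u^2 + 47*u + 35)^2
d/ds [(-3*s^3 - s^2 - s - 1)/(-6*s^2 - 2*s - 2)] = s*(9*s^3 + 6*s^2 + 7*s - 4)/(2*(9*s^4 + 6*s^3 + 7*s^2 + 2*s + 1))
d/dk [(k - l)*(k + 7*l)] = 2*k + 6*l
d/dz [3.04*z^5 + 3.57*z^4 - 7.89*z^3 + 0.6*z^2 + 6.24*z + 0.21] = 15.2*z^4 + 14.28*z^3 - 23.67*z^2 + 1.2*z + 6.24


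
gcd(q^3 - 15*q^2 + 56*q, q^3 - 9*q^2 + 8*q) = q^2 - 8*q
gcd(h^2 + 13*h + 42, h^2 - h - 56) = h + 7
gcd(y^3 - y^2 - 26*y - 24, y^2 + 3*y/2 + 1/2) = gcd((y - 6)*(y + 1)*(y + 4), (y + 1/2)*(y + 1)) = y + 1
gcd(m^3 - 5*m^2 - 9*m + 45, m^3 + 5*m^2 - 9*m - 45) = m^2 - 9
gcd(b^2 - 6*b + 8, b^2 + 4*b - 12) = b - 2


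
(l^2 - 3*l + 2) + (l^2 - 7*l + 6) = 2*l^2 - 10*l + 8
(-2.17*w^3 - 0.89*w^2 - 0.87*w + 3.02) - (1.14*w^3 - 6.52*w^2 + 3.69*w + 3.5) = -3.31*w^3 + 5.63*w^2 - 4.56*w - 0.48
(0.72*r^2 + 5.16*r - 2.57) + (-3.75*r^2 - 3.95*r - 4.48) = -3.03*r^2 + 1.21*r - 7.05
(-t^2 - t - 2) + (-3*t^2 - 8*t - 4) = -4*t^2 - 9*t - 6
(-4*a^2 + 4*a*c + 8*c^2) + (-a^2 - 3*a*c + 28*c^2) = -5*a^2 + a*c + 36*c^2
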